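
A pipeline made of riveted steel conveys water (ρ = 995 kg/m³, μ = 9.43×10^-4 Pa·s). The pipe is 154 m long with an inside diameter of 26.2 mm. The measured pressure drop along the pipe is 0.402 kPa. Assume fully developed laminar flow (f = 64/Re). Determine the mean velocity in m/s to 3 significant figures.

For laminar flow, f = 64/Re with Re = ρVD/μ, so Darcy-Weisbach reduces to ΔP = 32μLV/D². Solving for V: V = ΔP·D²/(32μL) = 402·(0.0262)²/(32·0.000943·154) = 0.05938 m/s.
Check: Re = ρVD/μ = 995·0.05938·0.0262/0.000943 = 1642 < 2300, so the laminar assumption holds.

V ≈ 0.0594 m/s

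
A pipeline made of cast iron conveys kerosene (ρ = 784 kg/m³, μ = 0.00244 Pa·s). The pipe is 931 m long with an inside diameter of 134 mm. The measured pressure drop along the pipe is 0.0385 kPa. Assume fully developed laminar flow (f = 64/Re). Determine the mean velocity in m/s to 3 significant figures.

V ≈ 0.00951 m/s

For laminar flow, f = 64/Re with Re = ρVD/μ, so Darcy-Weisbach reduces to ΔP = 32μLV/D². Solving for V: V = ΔP·D²/(32μL) = 38.5·(0.134)²/(32·0.00244·931) = 0.00951 m/s.
Check: Re = ρVD/μ = 784·0.00951·0.134/0.00244 = 409.5 < 2300, so the laminar assumption holds.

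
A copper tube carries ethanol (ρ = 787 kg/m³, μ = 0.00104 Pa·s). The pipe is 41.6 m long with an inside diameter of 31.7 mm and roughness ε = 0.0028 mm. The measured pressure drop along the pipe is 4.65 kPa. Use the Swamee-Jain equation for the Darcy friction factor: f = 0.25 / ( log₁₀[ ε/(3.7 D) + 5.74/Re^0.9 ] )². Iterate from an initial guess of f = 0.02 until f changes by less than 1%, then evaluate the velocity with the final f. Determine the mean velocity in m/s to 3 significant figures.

Rearranging Darcy-Weisbach: V = √(2·ΔP·D/(f·L·ρ)). With ε/D = 2.8e-06/0.0317 = 8.83e-05, iterate starting from f = 0.02:
  f = 0.02 → V = √(2·4650·0.0317/(0.02·41.6·787)) = 0.671 m/s; Re = ρVD/μ = 1.61e+04; f → 0.02748
  f = 0.02748 → V = 0.5724 m/s; Re = 1.373e+04; f → 0.02862
  f = 0.02862 → V = 0.5609 m/s; Re = 1.346e+04; f → 0.02877
Converged (Δf/f < 1%). With the final f = 0.02877: V = √(2·4650·0.0317/(0.02877·41.6·787)) = 0.5595 m/s.

V ≈ 0.559 m/s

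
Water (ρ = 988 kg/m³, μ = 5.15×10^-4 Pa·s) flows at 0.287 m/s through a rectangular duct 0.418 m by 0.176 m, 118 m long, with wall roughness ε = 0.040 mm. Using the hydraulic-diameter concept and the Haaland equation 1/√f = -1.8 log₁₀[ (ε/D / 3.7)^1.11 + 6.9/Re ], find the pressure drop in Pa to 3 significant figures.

ΔP ≈ 341 Pa

Hydraulic diameter D_h = 4A/P = 4·(0.418·0.176)/(2·(0.418+0.176)) = 0.2943/1.188 = 0.2477 m.
Re = ρVD_h/μ = 988·0.287·0.2477/0.000515 = 1.364e+05.
ε/D_h = 4e-05/0.2477 = 0.000161; Haaland gives 1/√f = -1.8 log₁₀[1.45e-05+5.06e-05] = 7.536, so f = 0.01761.
ΔP = f(L/D_h)(ρV²/2) = 0.01761·118/0.2477·40.69 = 341.3 Pa.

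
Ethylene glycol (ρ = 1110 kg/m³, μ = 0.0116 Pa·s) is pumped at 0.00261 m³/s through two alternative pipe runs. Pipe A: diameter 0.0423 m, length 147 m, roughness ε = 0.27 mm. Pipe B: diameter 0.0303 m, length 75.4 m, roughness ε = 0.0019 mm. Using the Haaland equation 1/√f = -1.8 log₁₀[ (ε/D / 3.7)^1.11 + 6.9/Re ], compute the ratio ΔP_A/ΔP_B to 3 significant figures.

Pipe A: V = Q/A = 0.00261/0.001405 = 1.857 m/s; Re = 7518; ε/D = 0.00638; Haaland → f = 0.04079; ΔP_A = f(L/D)(ρV²/2) = 2.713e+05 Pa.
Pipe B: V = Q/A = 0.00261/0.0007211 = 3.62 m/s; Re = 1.049e+04; ε/D = 6.27e-05; Haaland → f = 0.03054; ΔP_B = f(L/D)(ρV²/2) = 5.527e+05 Pa.
ΔP_A/ΔP_B = 2.713e+05/5.527e+05 = 0.491.

ΔP_A/ΔP_B ≈ 0.491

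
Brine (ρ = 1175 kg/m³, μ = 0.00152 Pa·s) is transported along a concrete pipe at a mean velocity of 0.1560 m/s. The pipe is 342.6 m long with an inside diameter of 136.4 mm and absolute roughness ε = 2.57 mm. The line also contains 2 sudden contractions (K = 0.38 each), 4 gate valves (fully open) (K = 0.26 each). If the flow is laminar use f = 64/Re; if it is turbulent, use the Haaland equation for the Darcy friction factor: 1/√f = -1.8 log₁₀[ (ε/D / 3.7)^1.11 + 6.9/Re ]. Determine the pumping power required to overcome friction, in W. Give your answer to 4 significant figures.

Reynolds number Re = ρVD/μ = 1175 · 0.156 · 0.1364 / 0.00152 = 1.645e+04.
Re > 4000 → turbulent. Relative roughness ε/D = 0.00257/0.1364 = 0.0188. Haaland: 1/√f = -1.8 log₁₀[(0.0188/3.7)^1.11 + 6.9/1.645e+04] = -1.8 log₁₀[0.00285 + 0.000419] = 4.474, so f = 0.04995.
Total minor-loss coefficient ΣK = 2·0.38 + 4·0.26 = 1.8.
ΔP = [f·L/D + ΣK]·(ρV²/2) = [0.04995·342.6/0.1364 + 1.8]·(1175·0.156²/2) = [125.5 + 1.8]·14.3 = 1820 Pa.
Q = V·A = 0.156·0.01461 = 0.00228 m³/s.
Pumping power P = QΔP = 0.00228·1820 = 4.1479 W = 4.148 W.

P ≈ 4.148 W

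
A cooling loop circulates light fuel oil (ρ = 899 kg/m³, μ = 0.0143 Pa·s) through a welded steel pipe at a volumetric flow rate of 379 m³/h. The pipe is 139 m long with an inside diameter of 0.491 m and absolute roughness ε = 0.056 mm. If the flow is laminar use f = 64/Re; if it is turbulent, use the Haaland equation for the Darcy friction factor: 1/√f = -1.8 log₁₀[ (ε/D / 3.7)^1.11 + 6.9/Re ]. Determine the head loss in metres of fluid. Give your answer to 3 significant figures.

Q = 379 m³/h = 379/3600 = 0.1053 m³/s.
Cross-sectional area A = πD²/4 = π(0.491)²/4 = 0.1893 m²; mean velocity V = Q/A = 0.1053/0.1893 = 0.556 m/s.
Reynolds number Re = ρVD/μ = 899 · 0.556 · 0.491 / 0.0143 = 1.716e+04.
Re > 4000 → turbulent. Relative roughness ε/D = 5.6e-05/0.491 = 0.000114. Haaland: 1/√f = -1.8 log₁₀[(0.000114/3.7)^1.11 + 6.9/1.716e+04] = -1.8 log₁₀[9.83e-06 + 0.000402] = 6.093, so f = 0.02693.
Darcy-Weisbach: ΔP = f(L/D)(ρV²/2) = 0.02693·(139/0.491)·(899·0.556²/2) = 0.02693·283.1·139 = 1060 Pa.
Head loss h_f = ΔP/(ρg) = 1060/(899·9.81) = 0.120 m.

h_f ≈ 0.120 m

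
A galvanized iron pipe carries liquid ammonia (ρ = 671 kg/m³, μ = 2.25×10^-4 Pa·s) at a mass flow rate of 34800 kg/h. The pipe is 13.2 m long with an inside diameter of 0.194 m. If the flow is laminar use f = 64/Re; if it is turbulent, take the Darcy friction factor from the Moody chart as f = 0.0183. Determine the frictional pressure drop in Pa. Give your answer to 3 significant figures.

ΔP ≈ 99.2 Pa

ṁ = 34800 kg/h = 34800/3600 = 9.667 kg/s.
A = πD²/4 = π(0.194)²/4 = 0.02956 m²; mean velocity V = ṁ/(ρA) = 9.667/(671 · 0.02956) = 0.4874 m/s.
Reynolds number Re = ρVD/μ = 671 · 0.4874 · 0.194 / 0.000225 = 2.82e+05.
Re > 4000 → turbulent; use the Moody-chart value f = 0.0183.
Darcy-Weisbach: ΔP = f(L/D)(ρV²/2) = 0.0183·(13.2/0.194)·(671·0.4874²/2) = 0.0183·68.04·79.69 = 99.23 Pa.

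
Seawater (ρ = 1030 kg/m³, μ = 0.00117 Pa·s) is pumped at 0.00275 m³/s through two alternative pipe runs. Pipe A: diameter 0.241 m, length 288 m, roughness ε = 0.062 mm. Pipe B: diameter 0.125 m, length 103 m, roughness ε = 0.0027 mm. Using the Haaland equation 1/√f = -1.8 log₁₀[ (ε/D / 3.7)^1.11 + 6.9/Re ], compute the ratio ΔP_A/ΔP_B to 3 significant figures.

Pipe A: V = Q/A = 0.00275/0.04562 = 0.06028 m/s; Re = 1.279e+04; ε/D = 0.000257; Haaland → f = 0.02924; ΔP_A = f(L/D)(ρV²/2) = 65.4 Pa.
Pipe B: V = Q/A = 0.00275/0.01227 = 0.2241 m/s; Re = 2.466e+04; ε/D = 2.16e-05; Haaland → f = 0.02448; ΔP_B = f(L/D)(ρV²/2) = 521.7 Pa.
ΔP_A/ΔP_B = 65.4/521.7 = 0.125.

ΔP_A/ΔP_B ≈ 0.125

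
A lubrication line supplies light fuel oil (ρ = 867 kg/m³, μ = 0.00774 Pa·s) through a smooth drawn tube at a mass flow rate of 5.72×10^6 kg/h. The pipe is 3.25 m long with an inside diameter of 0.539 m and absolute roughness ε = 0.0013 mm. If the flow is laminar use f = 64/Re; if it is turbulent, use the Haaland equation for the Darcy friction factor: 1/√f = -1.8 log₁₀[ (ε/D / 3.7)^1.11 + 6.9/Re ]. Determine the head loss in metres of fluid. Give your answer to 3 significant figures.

h_f ≈ 0.261 m

ṁ = 5.72×10^6 kg/h = 5.72×10^6/3600 = 1589 kg/s.
A = πD²/4 = π(0.539)²/4 = 0.2282 m²; mean velocity V = ṁ/(ρA) = 1589/(867 · 0.2282) = 8.032 m/s.
Reynolds number Re = ρVD/μ = 867 · 8.032 · 0.539 / 0.00774 = 4.849e+05.
Re > 4000 → turbulent. Relative roughness ε/D = 1.3e-06/0.539 = 2.41e-06. Haaland: 1/√f = -1.8 log₁₀[(2.41e-06/3.7)^1.11 + 6.9/4.849e+05] = -1.8 log₁₀[1.36e-07 + 1.42e-05] = 8.717, so f = 0.01316.
Darcy-Weisbach: ΔP = f(L/D)(ρV²/2) = 0.01316·(3.25/0.539)·(867·8.032²/2) = 0.01316·6.03·2.796e+04 = 2219 Pa.
Head loss h_f = ΔP/(ρg) = 2219/(867·9.81) = 0.261 m.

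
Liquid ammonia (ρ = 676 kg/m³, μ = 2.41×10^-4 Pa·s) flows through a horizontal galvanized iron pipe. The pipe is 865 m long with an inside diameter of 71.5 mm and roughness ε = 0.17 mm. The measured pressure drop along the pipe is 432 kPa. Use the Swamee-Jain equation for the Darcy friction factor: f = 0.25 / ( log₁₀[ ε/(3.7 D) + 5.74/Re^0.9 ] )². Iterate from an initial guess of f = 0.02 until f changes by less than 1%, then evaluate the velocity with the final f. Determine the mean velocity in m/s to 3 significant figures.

V ≈ 2.05 m/s

Rearranging Darcy-Weisbach: V = √(2·ΔP·D/(f·L·ρ)). With ε/D = 0.00017/0.0715 = 0.00238, iterate starting from f = 0.02:
  f = 0.02 → V = √(2·4.32e+05·0.0715/(0.02·865·676)) = 2.298 m/s; Re = ρVD/μ = 4.609e+05; f → 0.025
  f = 0.025 → V = 2.056 m/s; Re = 4.123e+05; f → 0.02505
Converged (Δf/f < 1%). With the final f = 0.02505: V = √(2·4.32e+05·0.0715/(0.02505·865·676)) = 2.054 m/s.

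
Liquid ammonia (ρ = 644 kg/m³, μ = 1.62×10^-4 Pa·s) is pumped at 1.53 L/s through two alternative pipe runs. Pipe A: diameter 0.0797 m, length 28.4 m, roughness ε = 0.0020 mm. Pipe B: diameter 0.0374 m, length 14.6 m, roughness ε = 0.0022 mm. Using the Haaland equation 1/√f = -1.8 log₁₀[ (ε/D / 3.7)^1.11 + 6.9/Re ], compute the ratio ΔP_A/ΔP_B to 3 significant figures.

Pipe A: V = Q/A = 0.00153/0.004989 = 0.3067 m/s; Re = 9.717e+04; ε/D = 2.51e-05; Haaland → f = 0.01803; ΔP_A = f(L/D)(ρV²/2) = 194.6 Pa.
Pipe B: V = Q/A = 0.00153/0.001099 = 1.393 m/s; Re = 2.071e+05; ε/D = 5.88e-05; Haaland → f = 0.0158; ΔP_B = f(L/D)(ρV²/2) = 3852 Pa.
ΔP_A/ΔP_B = 194.6/3852 = 0.0505.

ΔP_A/ΔP_B ≈ 0.0505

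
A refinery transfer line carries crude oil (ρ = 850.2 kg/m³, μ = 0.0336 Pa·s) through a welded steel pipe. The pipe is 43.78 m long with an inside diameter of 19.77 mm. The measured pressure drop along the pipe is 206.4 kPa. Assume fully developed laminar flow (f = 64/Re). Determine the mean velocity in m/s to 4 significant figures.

For laminar flow, f = 64/Re with Re = ρVD/μ, so Darcy-Weisbach reduces to ΔP = 32μLV/D². Solving for V: V = ΔP·D²/(32μL) = 2.064e+05·(0.01977)²/(32·0.0336·43.78) = 1.714 m/s.
Check: Re = ρVD/μ = 850.2·1.714·0.01977/0.0336 = 857.3 < 2300, so the laminar assumption holds.

V ≈ 1.714 m/s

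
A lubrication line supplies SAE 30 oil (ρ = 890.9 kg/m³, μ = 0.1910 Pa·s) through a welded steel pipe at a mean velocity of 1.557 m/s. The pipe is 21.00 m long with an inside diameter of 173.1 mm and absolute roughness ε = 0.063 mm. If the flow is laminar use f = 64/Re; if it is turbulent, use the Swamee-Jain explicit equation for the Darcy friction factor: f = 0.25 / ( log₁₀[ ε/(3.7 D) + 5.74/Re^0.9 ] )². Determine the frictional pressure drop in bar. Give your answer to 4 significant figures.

ΔP ≈ 0.06670 bar

Reynolds number Re = ρVD/μ = 890.9 · 1.557 · 0.1731 / 0.191 = 1257.
Re < 2300 → laminar flow, so f = 64/Re = 64/1257 = 0.05091 (the turbulent correlation is not needed).
Darcy-Weisbach: ΔP = f(L/D)(ρV²/2) = 0.05091·(21/0.1731)·(890.9·1.557²/2) = 0.05091·121.3·1080 = 6670 Pa.
ΔP = 6670 Pa = 0.06670 bar.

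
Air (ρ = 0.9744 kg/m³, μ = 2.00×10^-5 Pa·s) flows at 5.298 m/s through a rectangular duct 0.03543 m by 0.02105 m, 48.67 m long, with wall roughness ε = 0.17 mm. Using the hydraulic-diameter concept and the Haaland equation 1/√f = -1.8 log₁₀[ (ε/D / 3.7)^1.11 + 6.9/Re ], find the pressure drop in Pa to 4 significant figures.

Hydraulic diameter D_h = 4A/P = 4·(0.03543·0.02105)/(2·(0.03543+0.02105)) = 0.002983/0.113 = 0.02641 m.
Re = ρVD_h/μ = 0.9744·5.298·0.02641/2e-05 = 6817.
ε/D_h = 0.00017/0.02641 = 0.00644; Haaland gives 1/√f = -1.8 log₁₀[0.000865+0.00101] = 4.908, so f = 0.04152.
ΔP = f(L/D_h)(ρV²/2) = 0.04152·48.67/0.02641·13.68 = 1046 Pa.

ΔP ≈ 1046 Pa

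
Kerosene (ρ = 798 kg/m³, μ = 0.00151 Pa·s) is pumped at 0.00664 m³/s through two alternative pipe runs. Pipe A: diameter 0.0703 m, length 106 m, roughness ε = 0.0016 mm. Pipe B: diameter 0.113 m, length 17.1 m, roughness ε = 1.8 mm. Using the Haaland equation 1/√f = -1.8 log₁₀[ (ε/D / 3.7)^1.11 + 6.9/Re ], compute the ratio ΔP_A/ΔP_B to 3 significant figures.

ΔP_A/ΔP_B ≈ 28.6

Pipe A: V = Q/A = 0.00664/0.003882 = 1.711 m/s; Re = 6.355e+04; ε/D = 2.28e-05; Haaland → f = 0.0197; ΔP_A = f(L/D)(ρV²/2) = 3.469e+04 Pa.
Pipe B: V = Q/A = 0.00664/0.01003 = 0.6621 m/s; Re = 3.954e+04; ε/D = 0.0159; Haaland → f = 0.04582; ΔP_B = f(L/D)(ρV²/2) = 1213 Pa.
ΔP_A/ΔP_B = 3.469e+04/1213 = 28.6.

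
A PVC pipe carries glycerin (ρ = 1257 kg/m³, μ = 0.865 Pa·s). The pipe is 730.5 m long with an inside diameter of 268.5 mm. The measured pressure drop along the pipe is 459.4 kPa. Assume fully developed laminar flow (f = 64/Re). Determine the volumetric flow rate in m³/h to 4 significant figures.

For laminar flow, f = 64/Re with Re = ρVD/μ, so Darcy-Weisbach reduces to ΔP = 32μLV/D². Solving for V: V = ΔP·D²/(32μL) = 4.594e+05·(0.2685)²/(32·0.865·730.5) = 1.638 m/s.
Check: Re = ρVD/μ = 1257·1.638·0.2685/0.865 = 639.1 < 2300, so the laminar assumption holds.
Q = V·A = 1.638·(π/4·0.2685²) = 0.09274 m³/s = 333.9 m³/h.

Q ≈ 333.9 m³/h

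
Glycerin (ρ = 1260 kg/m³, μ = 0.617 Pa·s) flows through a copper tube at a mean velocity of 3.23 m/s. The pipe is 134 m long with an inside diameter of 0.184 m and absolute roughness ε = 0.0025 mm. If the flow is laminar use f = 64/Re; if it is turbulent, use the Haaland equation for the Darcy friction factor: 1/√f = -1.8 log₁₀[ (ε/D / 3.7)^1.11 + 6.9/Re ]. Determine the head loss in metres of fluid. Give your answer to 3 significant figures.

Reynolds number Re = ρVD/μ = 1260 · 3.23 · 0.184 / 0.617 = 1214.
Re < 2300 → laminar flow, so f = 64/Re = 64/1214 = 0.05273 (the turbulent correlation is not needed).
Darcy-Weisbach: ΔP = f(L/D)(ρV²/2) = 0.05273·(134/0.184)·(1260·3.23²/2) = 0.05273·728.3·6573 = 2.524e+05 Pa.
Head loss h_f = ΔP/(ρg) = 2.524e+05/(1260·9.81) = 20.4 m.

h_f ≈ 20.4 m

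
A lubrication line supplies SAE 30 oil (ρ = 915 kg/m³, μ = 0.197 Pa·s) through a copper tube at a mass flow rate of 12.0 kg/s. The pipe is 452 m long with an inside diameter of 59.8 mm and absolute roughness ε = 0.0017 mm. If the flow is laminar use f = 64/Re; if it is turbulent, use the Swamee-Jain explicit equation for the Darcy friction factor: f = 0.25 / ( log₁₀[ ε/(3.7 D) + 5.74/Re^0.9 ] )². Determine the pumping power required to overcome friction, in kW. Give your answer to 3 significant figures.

A = πD²/4 = π(0.0598)²/4 = 0.002809 m²; mean velocity V = ṁ/(ρA) = 12/(915 · 0.002809) = 4.669 m/s.
Reynolds number Re = ρVD/μ = 915 · 4.669 · 0.0598 / 0.197 = 1297.
Re < 2300 → laminar flow, so f = 64/Re = 64/1297 = 0.04935 (the turbulent correlation is not needed).
Darcy-Weisbach: ΔP = f(L/D)(ρV²/2) = 0.04935·(452/0.0598)·(915·4.669²/2) = 0.04935·7559·9975 = 3.721e+06 Pa.
Q = ṁ/ρ = 12/915 = 0.01311 m³/s.
Pumping power P = QΔP = 0.01311·3.721e+06 = 48800 W = 48.8 kW.

P ≈ 48.8 kW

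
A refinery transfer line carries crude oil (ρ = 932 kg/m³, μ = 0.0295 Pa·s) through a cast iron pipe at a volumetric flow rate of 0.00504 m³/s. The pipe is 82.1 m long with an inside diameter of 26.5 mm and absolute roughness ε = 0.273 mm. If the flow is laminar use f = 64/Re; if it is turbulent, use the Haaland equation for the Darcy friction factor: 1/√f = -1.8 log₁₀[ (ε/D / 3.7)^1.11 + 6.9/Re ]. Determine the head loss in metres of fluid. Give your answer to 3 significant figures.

h_f ≈ 590 m

Cross-sectional area A = πD²/4 = π(0.0265)²/4 = 0.0005515 m²; mean velocity V = Q/A = 0.00504/0.0005515 = 9.138 m/s.
Reynolds number Re = ρVD/μ = 932 · 9.138 · 0.0265 / 0.0295 = 7650.
Re > 4000 → turbulent. Relative roughness ε/D = 0.000273/0.0265 = 0.0103. Haaland: 1/√f = -1.8 log₁₀[(0.0103/3.7)^1.11 + 6.9/7650] = -1.8 log₁₀[0.00146 + 0.000902] = 4.729, so f = 0.04472.
Darcy-Weisbach: ΔP = f(L/D)(ρV²/2) = 0.04472·(82.1/0.0265)·(932·9.138²/2) = 0.04472·3098·3.891e+04 = 5.391e+06 Pa.
Head loss h_f = ΔP/(ρg) = 5.391e+06/(932·9.81) = 590 m.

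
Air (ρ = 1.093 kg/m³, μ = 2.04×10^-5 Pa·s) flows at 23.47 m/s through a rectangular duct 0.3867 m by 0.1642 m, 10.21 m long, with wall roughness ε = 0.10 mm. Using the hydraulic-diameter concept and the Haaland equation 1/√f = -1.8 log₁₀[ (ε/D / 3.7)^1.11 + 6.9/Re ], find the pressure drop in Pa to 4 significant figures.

ΔP ≈ 236.3 Pa

Hydraulic diameter D_h = 4A/P = 4·(0.3867·0.1642)/(2·(0.3867+0.1642)) = 0.254/1.102 = 0.2305 m.
Re = ρVD_h/μ = 1.093·23.47·0.2305/2.04e-05 = 2.899e+05.
ε/D_h = 0.0001/0.2305 = 0.000434; Haaland gives 1/√f = -1.8 log₁₀[4.33e-05+2.38e-05] = 7.512, so f = 0.01772.
ΔP = f(L/D_h)(ρV²/2) = 0.01772·10.21/0.2305·301 = 236.3 Pa.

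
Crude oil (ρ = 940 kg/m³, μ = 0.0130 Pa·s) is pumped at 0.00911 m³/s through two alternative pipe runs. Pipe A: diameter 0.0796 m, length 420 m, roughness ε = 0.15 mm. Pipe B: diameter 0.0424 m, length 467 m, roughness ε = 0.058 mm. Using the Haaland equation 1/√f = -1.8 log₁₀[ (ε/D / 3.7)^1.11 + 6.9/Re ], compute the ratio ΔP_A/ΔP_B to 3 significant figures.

ΔP_A/ΔP_B ≈ 0.0449

Pipe A: V = Q/A = 0.00911/0.004976 = 1.831 m/s; Re = 1.054e+04; ε/D = 0.00188; Haaland → f = 0.03302; ΔP_A = f(L/D)(ρV²/2) = 2.744e+05 Pa.
Pipe B: V = Q/A = 0.00911/0.001412 = 6.452 m/s; Re = 1.978e+04; ε/D = 0.00137; Haaland → f = 0.02838; ΔP_B = f(L/D)(ρV²/2) = 6.116e+06 Pa.
ΔP_A/ΔP_B = 2.744e+05/6.116e+06 = 0.0449.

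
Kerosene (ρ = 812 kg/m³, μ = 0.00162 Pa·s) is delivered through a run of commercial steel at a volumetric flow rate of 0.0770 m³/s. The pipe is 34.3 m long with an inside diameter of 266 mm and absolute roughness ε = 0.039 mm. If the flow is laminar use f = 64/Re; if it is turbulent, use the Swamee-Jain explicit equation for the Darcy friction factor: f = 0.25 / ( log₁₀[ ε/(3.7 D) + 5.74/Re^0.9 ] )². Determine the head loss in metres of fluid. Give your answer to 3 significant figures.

Cross-sectional area A = πD²/4 = π(0.266)²/4 = 0.05557 m²; mean velocity V = Q/A = 0.077/0.05557 = 1.386 m/s.
Reynolds number Re = ρVD/μ = 812 · 1.386 · 0.266 / 0.00162 = 1.847e+05.
Re > 4000 → turbulent. Relative roughness ε/D = 3.9e-05/0.266 = 0.000147. Swamee-Jain: f = 0.25/(log₁₀[0.000147/3.7 + 5.74/1.847e+05^0.9])² = 0.25/(log₁₀[3.96e-05 + 0.000104])² = 0.25/(-3.841)² = 0.01694.
Darcy-Weisbach: ΔP = f(L/D)(ρV²/2) = 0.01694·(34.3/0.266)·(812·1.386²/2) = 0.01694·128.9·779.5 = 1703 Pa.
Head loss h_f = ΔP/(ρg) = 1703/(812·9.81) = 0.214 m.

h_f ≈ 0.214 m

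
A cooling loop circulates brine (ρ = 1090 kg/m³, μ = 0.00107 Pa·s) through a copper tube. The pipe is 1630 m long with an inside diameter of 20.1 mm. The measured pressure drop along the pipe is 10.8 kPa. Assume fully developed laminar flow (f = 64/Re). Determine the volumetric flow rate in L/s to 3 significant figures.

For laminar flow, f = 64/Re with Re = ρVD/μ, so Darcy-Weisbach reduces to ΔP = 32μLV/D². Solving for V: V = ΔP·D²/(32μL) = 1.08e+04·(0.0201)²/(32·0.00107·1630) = 0.07818 m/s.
Check: Re = ρVD/μ = 1090·0.07818·0.0201/0.00107 = 1601 < 2300, so the laminar assumption holds.
Q = V·A = 0.07818·(π/4·0.0201²) = 2.481e-05 m³/s = 0.0248 L/s.

Q ≈ 0.0248 L/s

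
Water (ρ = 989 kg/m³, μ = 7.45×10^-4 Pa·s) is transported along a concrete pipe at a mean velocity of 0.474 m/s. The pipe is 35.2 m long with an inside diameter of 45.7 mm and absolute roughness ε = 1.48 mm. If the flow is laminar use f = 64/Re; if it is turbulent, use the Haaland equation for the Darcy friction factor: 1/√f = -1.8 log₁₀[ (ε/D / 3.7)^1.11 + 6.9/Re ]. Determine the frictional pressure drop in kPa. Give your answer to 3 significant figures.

Reynolds number Re = ρVD/μ = 989 · 0.474 · 0.0457 / 0.000745 = 2.876e+04.
Re > 4000 → turbulent. Relative roughness ε/D = 0.00148/0.0457 = 0.0324. Haaland: 1/√f = -1.8 log₁₀[(0.0324/3.7)^1.11 + 6.9/2.876e+04] = -1.8 log₁₀[0.0052 + 0.00024] = 4.076, so f = 0.06018.
Darcy-Weisbach: ΔP = f(L/D)(ρV²/2) = 0.06018·(35.2/0.0457)·(989·0.474²/2) = 0.06018·770.2·111.1 = 5150 Pa.
ΔP = 5150 Pa = 5.15 kPa.

ΔP ≈ 5.15 kPa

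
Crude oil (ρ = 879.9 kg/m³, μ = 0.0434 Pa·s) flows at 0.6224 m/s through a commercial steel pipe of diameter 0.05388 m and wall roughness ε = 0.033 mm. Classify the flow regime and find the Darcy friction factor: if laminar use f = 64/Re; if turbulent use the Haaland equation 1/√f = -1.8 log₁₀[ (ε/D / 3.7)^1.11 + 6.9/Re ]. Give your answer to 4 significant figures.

Re = ρVD/μ = 879.9·0.6224·0.05388/0.0434 = 679.9.
Re < 2300 → laminar, so f = 64/Re = 0.09413 (roughness is irrelevant in laminar flow).

f ≈ 0.09413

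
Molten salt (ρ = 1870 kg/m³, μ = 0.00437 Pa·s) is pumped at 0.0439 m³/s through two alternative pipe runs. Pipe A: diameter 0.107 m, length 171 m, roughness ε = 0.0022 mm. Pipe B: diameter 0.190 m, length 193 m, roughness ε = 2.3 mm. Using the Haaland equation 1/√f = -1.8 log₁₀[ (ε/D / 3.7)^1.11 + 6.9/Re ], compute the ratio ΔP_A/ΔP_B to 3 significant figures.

Pipe A: V = Q/A = 0.0439/0.008992 = 4.882 m/s; Re = 2.235e+05; ε/D = 2.06e-05; Haaland → f = 0.01531; ΔP_A = f(L/D)(ρV²/2) = 5.452e+05 Pa.
Pipe B: V = Q/A = 0.0439/0.02835 = 1.548 m/s; Re = 1.259e+05; ε/D = 0.0121; Haaland → f = 0.04096; ΔP_B = f(L/D)(ρV²/2) = 9.325e+04 Pa.
ΔP_A/ΔP_B = 5.452e+05/9.325e+04 = 5.85.

ΔP_A/ΔP_B ≈ 5.85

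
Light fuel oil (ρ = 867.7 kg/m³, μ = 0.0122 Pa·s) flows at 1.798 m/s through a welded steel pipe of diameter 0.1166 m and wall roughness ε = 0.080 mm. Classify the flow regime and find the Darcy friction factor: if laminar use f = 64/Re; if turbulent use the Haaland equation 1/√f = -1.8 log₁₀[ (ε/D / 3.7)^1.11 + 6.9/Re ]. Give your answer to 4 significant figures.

f ≈ 0.02883

Re = ρVD/μ = 867.7·1.798·0.1166/0.0122 = 1.491e+04.
Re > 4000 → turbulent. ε/D = 8e-05/0.1166 = 0.000686; Haaland: 1/√f = -1.8 log₁₀[7.21e-05 + 0.000463] = 5.889, so f = 0.02883.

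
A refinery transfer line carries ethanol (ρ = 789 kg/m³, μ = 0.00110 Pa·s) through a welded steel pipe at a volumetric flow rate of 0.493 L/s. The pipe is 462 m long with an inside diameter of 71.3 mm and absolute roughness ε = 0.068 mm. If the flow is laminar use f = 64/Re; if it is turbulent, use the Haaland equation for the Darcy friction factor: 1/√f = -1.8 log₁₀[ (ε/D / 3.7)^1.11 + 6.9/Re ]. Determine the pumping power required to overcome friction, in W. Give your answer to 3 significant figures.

P ≈ 0.695 W

Q = 0.493 L/s = 0.493/1000 = 0.000493 m³/s.
Cross-sectional area A = πD²/4 = π(0.0713)²/4 = 0.003993 m²; mean velocity V = Q/A = 0.000493/0.003993 = 0.1235 m/s.
Reynolds number Re = ρVD/μ = 789 · 0.1235 · 0.0713 / 0.0011 = 6315.
Re > 4000 → turbulent. Relative roughness ε/D = 6.8e-05/0.0713 = 0.000954. Haaland: 1/√f = -1.8 log₁₀[(0.000954/3.7)^1.11 + 6.9/6315] = -1.8 log₁₀[0.000104 + 0.00109] = 5.26, so f = 0.03615.
Darcy-Weisbach: ΔP = f(L/D)(ρV²/2) = 0.03615·(462/0.0713)·(789·0.1235²/2) = 0.03615·6480·6.015 = 1409 Pa.
Pumping power P = QΔP = 0.000493·1409 = 0.6945 W = 0.695 W.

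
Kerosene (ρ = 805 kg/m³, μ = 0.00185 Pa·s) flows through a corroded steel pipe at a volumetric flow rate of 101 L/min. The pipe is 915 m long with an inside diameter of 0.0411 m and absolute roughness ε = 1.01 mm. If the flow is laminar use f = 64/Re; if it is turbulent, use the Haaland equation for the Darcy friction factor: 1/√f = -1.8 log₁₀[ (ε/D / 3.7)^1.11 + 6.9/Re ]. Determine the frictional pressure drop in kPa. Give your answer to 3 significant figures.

Q = 101 L/min = 101/60000 = 0.001683 m³/s.
Cross-sectional area A = πD²/4 = π(0.0411)²/4 = 0.001327 m²; mean velocity V = Q/A = 0.001683/0.001327 = 1.269 m/s.
Reynolds number Re = ρVD/μ = 805 · 1.269 · 0.0411 / 0.00185 = 2.269e+04.
Re > 4000 → turbulent. Relative roughness ε/D = 0.00101/0.0411 = 0.0246. Haaland: 1/√f = -1.8 log₁₀[(0.0246/3.7)^1.11 + 6.9/2.269e+04] = -1.8 log₁₀[0.00383 + 0.000304] = 4.291, so f = 0.0543.
Darcy-Weisbach: ΔP = f(L/D)(ρV²/2) = 0.0543·(915/0.0411)·(805·1.269²/2) = 0.0543·2.226e+04·648 = 7.834e+05 Pa.
ΔP = 7.834e+05 Pa = 783 kPa.

ΔP ≈ 783 kPa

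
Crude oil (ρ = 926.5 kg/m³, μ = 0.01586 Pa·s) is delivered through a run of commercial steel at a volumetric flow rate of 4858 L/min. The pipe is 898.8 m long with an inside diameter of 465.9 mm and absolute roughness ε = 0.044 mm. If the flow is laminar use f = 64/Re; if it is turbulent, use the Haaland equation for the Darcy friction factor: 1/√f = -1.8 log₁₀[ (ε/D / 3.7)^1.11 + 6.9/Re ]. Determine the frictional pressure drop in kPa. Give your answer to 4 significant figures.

ΔP ≈ 5.832 kPa

Q = 4858 L/min = 4858/60000 = 0.08097 m³/s.
Cross-sectional area A = πD²/4 = π(0.4659)²/4 = 0.1705 m²; mean velocity V = Q/A = 0.08097/0.1705 = 0.4749 m/s.
Reynolds number Re = ρVD/μ = 926.5 · 0.4749 · 0.4659 / 0.0159 = 1.293e+04.
Re > 4000 → turbulent. Relative roughness ε/D = 4.4e-05/0.4659 = 9.44e-05. Haaland: 1/√f = -1.8 log₁₀[(9.44e-05/3.7)^1.11 + 6.9/1.293e+04] = -1.8 log₁₀[7.97e-06 + 0.000534] = 5.879, so f = 0.02893.
Darcy-Weisbach: ΔP = f(L/D)(ρV²/2) = 0.02893·(898.8/0.4659)·(926.5·0.4749²/2) = 0.02893·1929·104.5 = 5832 Pa.
ΔP = 5832 Pa = 5.832 kPa.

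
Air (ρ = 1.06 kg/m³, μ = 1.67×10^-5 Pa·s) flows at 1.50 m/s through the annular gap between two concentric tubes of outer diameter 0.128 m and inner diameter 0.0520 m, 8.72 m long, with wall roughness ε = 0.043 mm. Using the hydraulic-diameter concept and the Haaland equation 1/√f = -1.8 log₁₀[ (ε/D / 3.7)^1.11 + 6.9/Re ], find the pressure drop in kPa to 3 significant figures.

ΔP ≈ 0.00471 kPa

Hydraulic diameter D_h = 4A/P = D_o - D_i = 0.128 - 0.052 = 0.076 m.
Re = ρVD_h/μ = 1.06·1.5·0.076/1.67e-05 = 7236.
ε/D_h = 4.3e-05/0.076 = 0.000566; Haaland gives 1/√f = -1.8 log₁₀[5.82e-05+0.000954] = 5.391, so f = 0.03441.
ΔP = f(L/D_h)(ρV²/2) = 0.03441·8.72/0.076·1.193 = 4.708 Pa.
ΔP = 0.00471 kPa.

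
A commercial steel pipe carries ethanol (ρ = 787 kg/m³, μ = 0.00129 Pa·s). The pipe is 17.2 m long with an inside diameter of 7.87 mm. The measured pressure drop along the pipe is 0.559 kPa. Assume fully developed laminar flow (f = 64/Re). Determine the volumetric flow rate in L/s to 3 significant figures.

For laminar flow, f = 64/Re with Re = ρVD/μ, so Darcy-Weisbach reduces to ΔP = 32μLV/D². Solving for V: V = ΔP·D²/(32μL) = 559·(0.00787)²/(32·0.00129·17.2) = 0.04876 m/s.
Check: Re = ρVD/μ = 787·0.04876·0.00787/0.00129 = 234.1 < 2300, so the laminar assumption holds.
Q = V·A = 0.04876·(π/4·0.00787²) = 2.372e-06 m³/s = 0.00237 L/s.

Q ≈ 0.00237 L/s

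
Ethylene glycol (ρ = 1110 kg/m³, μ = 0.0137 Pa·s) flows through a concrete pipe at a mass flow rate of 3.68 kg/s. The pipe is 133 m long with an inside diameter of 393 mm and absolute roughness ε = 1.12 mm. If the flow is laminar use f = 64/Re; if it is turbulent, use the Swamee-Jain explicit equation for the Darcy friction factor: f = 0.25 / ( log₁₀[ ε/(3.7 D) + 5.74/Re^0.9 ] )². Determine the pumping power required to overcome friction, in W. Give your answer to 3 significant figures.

A = πD²/4 = π(0.393)²/4 = 0.1213 m²; mean velocity V = ṁ/(ρA) = 3.68/(1110 · 0.1213) = 0.02733 m/s.
Reynolds number Re = ρVD/μ = 1110 · 0.02733 · 0.393 / 0.0137 = 870.3.
Re < 2300 → laminar flow, so f = 64/Re = 64/870.3 = 0.07354 (the turbulent correlation is not needed).
Darcy-Weisbach: ΔP = f(L/D)(ρV²/2) = 0.07354·(133/0.393)·(1110·0.02733²/2) = 0.07354·338.4·0.4146 = 10.32 Pa.
Q = ṁ/ρ = 3.68/1110 = 0.003315 m³/s.
Pumping power P = QΔP = 0.003315·10.32 = 0.03421 W = 0.0342 W.

P ≈ 0.0342 W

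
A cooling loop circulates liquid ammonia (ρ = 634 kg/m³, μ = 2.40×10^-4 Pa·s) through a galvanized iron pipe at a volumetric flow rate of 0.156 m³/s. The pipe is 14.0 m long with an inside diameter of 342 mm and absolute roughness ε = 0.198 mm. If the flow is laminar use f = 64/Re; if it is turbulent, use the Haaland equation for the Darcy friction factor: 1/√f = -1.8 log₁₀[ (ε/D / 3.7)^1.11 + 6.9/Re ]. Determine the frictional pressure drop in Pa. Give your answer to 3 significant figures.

ΔP ≈ 657 Pa

Cross-sectional area A = πD²/4 = π(0.342)²/4 = 0.09186 m²; mean velocity V = Q/A = 0.156/0.09186 = 1.698 m/s.
Reynolds number Re = ρVD/μ = 634 · 1.698 · 0.342 / 0.00024 = 1.534e+06.
Re > 4000 → turbulent. Relative roughness ε/D = 0.000198/0.342 = 0.000579. Haaland: 1/√f = -1.8 log₁₀[(0.000579/3.7)^1.11 + 6.9/1.534e+06] = -1.8 log₁₀[5.97e-05 + 4.5e-06] = 7.547, so f = 0.01756.
Darcy-Weisbach: ΔP = f(L/D)(ρV²/2) = 0.01756·(14/0.342)·(634·1.698²/2) = 0.01756·40.94·914.2 = 657.1 Pa.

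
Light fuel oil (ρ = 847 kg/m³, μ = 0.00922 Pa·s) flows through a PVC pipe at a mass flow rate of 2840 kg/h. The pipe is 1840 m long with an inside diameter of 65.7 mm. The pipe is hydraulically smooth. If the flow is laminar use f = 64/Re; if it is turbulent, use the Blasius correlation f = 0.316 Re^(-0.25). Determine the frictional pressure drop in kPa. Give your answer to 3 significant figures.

ṁ = 2840 kg/h = 2840/3600 = 0.7889 kg/s.
A = πD²/4 = π(0.0657)²/4 = 0.00339 m²; mean velocity V = ṁ/(ρA) = 0.7889/(847 · 0.00339) = 0.2747 m/s.
Reynolds number Re = ρVD/μ = 847 · 0.2747 · 0.0657 / 0.00922 = 1658.
Re < 2300 → laminar flow, so f = 64/Re = 64/1658 = 0.0386 (the turbulent correlation is not needed).
Darcy-Weisbach: ΔP = f(L/D)(ρV²/2) = 0.0386·(1840/0.0657)·(847·0.2747²/2) = 0.0386·2.801e+04·31.97 = 3.455e+04 Pa.
ΔP = 3.455e+04 Pa = 34.6 kPa.

ΔP ≈ 34.6 kPa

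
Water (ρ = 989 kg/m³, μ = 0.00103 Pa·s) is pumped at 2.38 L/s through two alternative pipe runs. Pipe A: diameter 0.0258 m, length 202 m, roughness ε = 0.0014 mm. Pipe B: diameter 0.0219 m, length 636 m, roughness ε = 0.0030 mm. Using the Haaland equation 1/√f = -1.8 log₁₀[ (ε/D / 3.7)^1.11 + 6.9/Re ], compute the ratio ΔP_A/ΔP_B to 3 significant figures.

Pipe A: V = Q/A = 0.00238/0.0005228 = 4.552 m/s; Re = 1.128e+05; ε/D = 5.43e-05; Haaland → f = 0.01763; ΔP_A = f(L/D)(ρV²/2) = 1.415e+06 Pa.
Pipe B: V = Q/A = 0.00238/0.0003767 = 6.318 m/s; Re = 1.329e+05; ε/D = 0.000137; Haaland → f = 0.01755; ΔP_B = f(L/D)(ρV²/2) = 1.006e+07 Pa.
ΔP_A/ΔP_B = 1.415e+06/1.006e+07 = 0.141.

ΔP_A/ΔP_B ≈ 0.141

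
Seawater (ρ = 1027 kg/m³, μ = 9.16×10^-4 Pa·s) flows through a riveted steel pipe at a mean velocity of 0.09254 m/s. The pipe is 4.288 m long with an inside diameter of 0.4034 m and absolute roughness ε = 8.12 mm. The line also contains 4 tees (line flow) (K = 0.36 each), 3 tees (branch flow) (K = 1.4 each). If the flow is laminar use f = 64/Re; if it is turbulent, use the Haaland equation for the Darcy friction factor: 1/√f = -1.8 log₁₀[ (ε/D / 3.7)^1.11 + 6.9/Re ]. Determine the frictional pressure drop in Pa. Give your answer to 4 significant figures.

ΔP ≈ 27.13 Pa

Reynolds number Re = ρVD/μ = 1027 · 0.09254 · 0.4034 / 0.000916 = 4.185e+04.
Re > 4000 → turbulent. Relative roughness ε/D = 0.00812/0.4034 = 0.0201. Haaland: 1/√f = -1.8 log₁₀[(0.0201/3.7)^1.11 + 6.9/4.185e+04] = -1.8 log₁₀[0.00307 + 0.000165] = 4.483, so f = 0.04975.
Total minor-loss coefficient ΣK = 4·0.36 + 3·1.4 = 5.64.
ΔP = [f·L/D + ΣK]·(ρV²/2) = [0.04975·4.288/0.4034 + 5.64]·(1027·0.09254²/2) = [0.5288 + 5.64]·4.397 = 27.13 Pa.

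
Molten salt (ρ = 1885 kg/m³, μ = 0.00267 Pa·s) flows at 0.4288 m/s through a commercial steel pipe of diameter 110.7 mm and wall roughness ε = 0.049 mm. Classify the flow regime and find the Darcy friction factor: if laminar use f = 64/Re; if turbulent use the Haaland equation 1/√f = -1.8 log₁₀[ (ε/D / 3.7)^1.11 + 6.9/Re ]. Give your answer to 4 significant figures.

Re = ρVD/μ = 1885·0.4288·0.1107/0.00267 = 3.351e+04.
Re > 4000 → turbulent. ε/D = 4.9e-05/0.1107 = 0.000443; Haaland: 1/√f = -1.8 log₁₀[4.43e-05 + 0.000206] = 6.483, so f = 0.02379.

f ≈ 0.02379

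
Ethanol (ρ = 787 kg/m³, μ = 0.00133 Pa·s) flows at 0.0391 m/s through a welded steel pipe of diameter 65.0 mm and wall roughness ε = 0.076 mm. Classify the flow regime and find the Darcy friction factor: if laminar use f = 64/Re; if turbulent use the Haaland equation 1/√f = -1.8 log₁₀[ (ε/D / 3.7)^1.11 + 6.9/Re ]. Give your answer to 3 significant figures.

Re = ρVD/μ = 787·0.0391·0.065/0.00133 = 1504.
Re < 2300 → laminar, so f = 64/Re = 0.04256 (roughness is irrelevant in laminar flow).

f ≈ 0.0426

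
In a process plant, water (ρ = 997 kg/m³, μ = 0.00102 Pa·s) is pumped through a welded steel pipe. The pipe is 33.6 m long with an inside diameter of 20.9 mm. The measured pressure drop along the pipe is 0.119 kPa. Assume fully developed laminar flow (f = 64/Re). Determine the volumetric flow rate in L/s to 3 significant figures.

Q ≈ 0.0163 L/s

For laminar flow, f = 64/Re with Re = ρVD/μ, so Darcy-Weisbach reduces to ΔP = 32μLV/D². Solving for V: V = ΔP·D²/(32μL) = 119·(0.0209)²/(32·0.00102·33.6) = 0.0474 m/s.
Check: Re = ρVD/μ = 997·0.0474·0.0209/0.00102 = 968.3 < 2300, so the laminar assumption holds.
Q = V·A = 0.0474·(π/4·0.0209²) = 1.626e-05 m³/s = 0.0163 L/s.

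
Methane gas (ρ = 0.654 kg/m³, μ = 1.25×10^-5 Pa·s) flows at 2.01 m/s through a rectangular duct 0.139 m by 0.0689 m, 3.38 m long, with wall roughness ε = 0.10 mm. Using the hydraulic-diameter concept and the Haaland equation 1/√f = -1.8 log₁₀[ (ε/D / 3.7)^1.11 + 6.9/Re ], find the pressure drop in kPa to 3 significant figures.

Hydraulic diameter D_h = 4A/P = 4·(0.139·0.0689)/(2·(0.139+0.0689)) = 0.03831/0.4158 = 0.09213 m.
Re = ρVD_h/μ = 0.654·2.01·0.09213/1.25e-05 = 9689.
ε/D_h = 0.0001/0.09213 = 0.00109; Haaland gives 1/√f = -1.8 log₁₀[0.00012+0.000712] = 5.544, so f = 0.03254.
ΔP = f(L/D_h)(ρV²/2) = 0.03254·3.38/0.09213·1.321 = 1.577 Pa.
ΔP = 0.00158 kPa.

ΔP ≈ 0.00158 kPa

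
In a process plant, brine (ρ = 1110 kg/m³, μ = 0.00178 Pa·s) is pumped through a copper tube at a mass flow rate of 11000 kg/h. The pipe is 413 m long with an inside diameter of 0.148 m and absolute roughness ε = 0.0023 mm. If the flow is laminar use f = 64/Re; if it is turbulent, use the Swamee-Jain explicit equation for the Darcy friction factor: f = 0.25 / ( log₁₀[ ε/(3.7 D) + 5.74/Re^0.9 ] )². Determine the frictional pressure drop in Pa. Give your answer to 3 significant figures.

ṁ = 11000 kg/h = 11000/3600 = 3.056 kg/s.
A = πD²/4 = π(0.148)²/4 = 0.0172 m²; mean velocity V = ṁ/(ρA) = 3.056/(1110 · 0.0172) = 0.16 m/s.
Reynolds number Re = ρVD/μ = 1110 · 0.16 · 0.148 / 0.00178 = 1.477e+04.
Re > 4000 → turbulent. Relative roughness ε/D = 2.3e-06/0.148 = 1.55e-05. Swamee-Jain: f = 0.25/(log₁₀[1.55e-05/3.7 + 5.74/1.477e+04^0.9])² = 0.25/(log₁₀[4.2e-06 + 0.00102])² = 0.25/(-2.992)² = 0.02793.
Darcy-Weisbach: ΔP = f(L/D)(ρV²/2) = 0.02793·(413/0.148)·(1110·0.16²/2) = 0.02793·2791·14.21 = 1108 Pa.

ΔP ≈ 1110 Pa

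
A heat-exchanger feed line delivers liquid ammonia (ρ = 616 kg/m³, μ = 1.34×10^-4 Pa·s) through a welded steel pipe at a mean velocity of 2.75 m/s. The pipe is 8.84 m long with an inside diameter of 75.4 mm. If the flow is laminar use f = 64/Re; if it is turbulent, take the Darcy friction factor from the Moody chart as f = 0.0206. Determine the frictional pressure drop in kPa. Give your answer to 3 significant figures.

Reynolds number Re = ρVD/μ = 616 · 2.75 · 0.0754 / 0.000134 = 9.532e+05.
Re > 4000 → turbulent; use the Moody-chart value f = 0.0206.
Darcy-Weisbach: ΔP = f(L/D)(ρV²/2) = 0.0206·(8.84/0.0754)·(616·2.75²/2) = 0.0206·117.2·2329 = 5626 Pa.
ΔP = 5626 Pa = 5.63 kPa.

ΔP ≈ 5.63 kPa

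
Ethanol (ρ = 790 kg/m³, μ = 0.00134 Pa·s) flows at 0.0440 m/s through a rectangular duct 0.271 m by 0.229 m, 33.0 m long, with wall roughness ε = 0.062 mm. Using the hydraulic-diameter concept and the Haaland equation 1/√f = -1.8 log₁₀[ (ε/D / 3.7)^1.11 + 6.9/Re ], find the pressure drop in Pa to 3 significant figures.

ΔP ≈ 3.58 Pa

Hydraulic diameter D_h = 4A/P = 4·(0.271·0.229)/(2·(0.271+0.229)) = 0.2482/1 = 0.2482 m.
Re = ρVD_h/μ = 790·0.044·0.2482/0.00134 = 6439.
ε/D_h = 6.2e-05/0.2482 = 0.00025; Haaland gives 1/√f = -1.8 log₁₀[2.35e-05+0.00107] = 5.329, so f = 0.03521.
ΔP = f(L/D_h)(ρV²/2) = 0.03521·33/0.2482·0.7647 = 3.58 Pa.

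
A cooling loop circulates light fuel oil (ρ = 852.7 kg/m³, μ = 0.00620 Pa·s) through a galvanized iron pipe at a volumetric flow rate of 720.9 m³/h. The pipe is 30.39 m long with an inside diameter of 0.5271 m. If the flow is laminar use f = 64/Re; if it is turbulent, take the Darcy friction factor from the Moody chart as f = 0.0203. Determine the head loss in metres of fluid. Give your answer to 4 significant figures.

Q = 720.9 m³/h = 720.9/3600 = 0.2002 m³/s.
Cross-sectional area A = πD²/4 = π(0.5271)²/4 = 0.2182 m²; mean velocity V = Q/A = 0.2002/0.2182 = 0.9177 m/s.
Reynolds number Re = ρVD/μ = 852.7 · 0.9177 · 0.5271 / 0.0062 = 6.653e+04.
Re > 4000 → turbulent; use the Moody-chart value f = 0.0203.
Darcy-Weisbach: ΔP = f(L/D)(ρV²/2) = 0.0203·(30.39/0.5271)·(852.7·0.9177²/2) = 0.0203·57.66·359.1 = 420.2 Pa.
Head loss h_f = ΔP/(ρg) = 420.2/(852.7·9.81) = 0.05024 m.

h_f ≈ 0.05024 m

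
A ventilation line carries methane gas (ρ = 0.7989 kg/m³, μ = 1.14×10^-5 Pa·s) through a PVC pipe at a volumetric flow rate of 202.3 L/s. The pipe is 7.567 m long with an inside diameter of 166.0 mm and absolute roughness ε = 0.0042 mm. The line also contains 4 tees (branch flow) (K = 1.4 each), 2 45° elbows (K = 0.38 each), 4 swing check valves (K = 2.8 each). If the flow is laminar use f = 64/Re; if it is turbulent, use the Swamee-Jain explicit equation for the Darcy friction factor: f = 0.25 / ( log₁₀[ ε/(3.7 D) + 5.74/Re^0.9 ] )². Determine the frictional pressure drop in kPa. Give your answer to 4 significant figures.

Q = 202.3 L/s = 202.3/1000 = 0.2023 m³/s.
Cross-sectional area A = πD²/4 = π(0.166)²/4 = 0.02164 m²; mean velocity V = Q/A = 0.2023/0.02164 = 9.347 m/s.
Reynolds number Re = ρVD/μ = 0.7989 · 9.347 · 0.166 / 1.14e-05 = 1.087e+05.
Re > 4000 → turbulent. Relative roughness ε/D = 4.2e-06/0.166 = 2.53e-05. Swamee-Jain: f = 0.25/(log₁₀[2.53e-05/3.7 + 5.74/1.087e+05^0.9])² = 0.25/(log₁₀[6.84e-06 + 0.000168])² = 0.25/(-3.757)² = 0.01772.
Total minor-loss coefficient ΣK = 4·1.4 + 2·0.38 + 4·2.8 = 17.6.
ΔP = [f·L/D + ΣK]·(ρV²/2) = [0.01772·7.567/0.166 + 17.6]·(0.7989·9.347²/2) = [0.8076 + 17.6]·34.9 = 641.1 Pa.
ΔP = 641.1 Pa = 0.6411 kPa.

ΔP ≈ 0.6411 kPa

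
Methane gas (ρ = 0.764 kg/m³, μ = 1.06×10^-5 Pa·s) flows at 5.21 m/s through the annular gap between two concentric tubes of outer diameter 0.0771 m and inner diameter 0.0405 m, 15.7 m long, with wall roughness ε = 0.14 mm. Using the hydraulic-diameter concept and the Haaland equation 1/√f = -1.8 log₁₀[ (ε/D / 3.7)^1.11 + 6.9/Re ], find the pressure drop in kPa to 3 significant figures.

ΔP ≈ 0.152 kPa

Hydraulic diameter D_h = 4A/P = D_o - D_i = 0.0771 - 0.0405 = 0.0366 m.
Re = ρVD_h/μ = 0.764·5.21·0.0366/1.06e-05 = 1.374e+04.
ε/D_h = 0.00014/0.0366 = 0.00383; Haaland gives 1/√f = -1.8 log₁₀[0.000485+0.000502] = 5.41, so f = 0.03417.
ΔP = f(L/D_h)(ρV²/2) = 0.03417·15.7/0.0366·10.37 = 152 Pa.
ΔP = 0.152 kPa.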